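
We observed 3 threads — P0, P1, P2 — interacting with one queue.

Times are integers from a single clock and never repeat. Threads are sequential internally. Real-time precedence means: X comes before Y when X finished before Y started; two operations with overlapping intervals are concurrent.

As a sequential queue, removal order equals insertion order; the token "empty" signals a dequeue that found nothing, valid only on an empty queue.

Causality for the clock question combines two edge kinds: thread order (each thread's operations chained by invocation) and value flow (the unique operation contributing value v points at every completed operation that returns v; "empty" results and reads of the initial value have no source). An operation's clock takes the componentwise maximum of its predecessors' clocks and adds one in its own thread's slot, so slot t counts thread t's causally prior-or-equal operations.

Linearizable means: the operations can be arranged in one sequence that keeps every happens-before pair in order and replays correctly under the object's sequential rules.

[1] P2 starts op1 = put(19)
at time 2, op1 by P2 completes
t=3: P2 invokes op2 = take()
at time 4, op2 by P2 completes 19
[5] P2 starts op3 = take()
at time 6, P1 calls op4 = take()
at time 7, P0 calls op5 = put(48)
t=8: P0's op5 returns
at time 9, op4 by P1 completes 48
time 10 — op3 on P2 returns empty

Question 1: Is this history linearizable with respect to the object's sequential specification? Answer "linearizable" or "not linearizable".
one valid linearization: op1, op2, op3, op5, op4
step 1: op1 put(19) — queue <19>
step 2: op2 take() → 19 — queue <>
step 3: op3 take() → empty — queue <>
step 4: op5 put(48) — queue <48>
step 5: op4 take() → 48 — queue <>

linearizable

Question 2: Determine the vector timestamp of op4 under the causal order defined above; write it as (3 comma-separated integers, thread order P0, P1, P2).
op1 (invocation 1): nothing precedes it; P2's component alone gives (0, 0, 1)
op5 (invocation 7): nothing precedes it; P0's component alone gives (1, 0, 0)
op2, invoked 3, takes VC(op1)=(0, 0, 1) under max, adds 1 for P2 → (0, 0, 2)
op4, invoked 6, takes VC(op5)=(1, 0, 0) under max, adds 1 for P1 → (1, 1, 0)
op3, invoked 5, takes VC(op2)=(0, 0, 2) under max, adds 1 for P2 → (0, 0, 3)
target: VC(op4) = (1, 1, 0)

(1, 1, 0)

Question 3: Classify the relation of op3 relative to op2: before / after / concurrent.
op3 spans [5,10], op2 spans [3,4]
resp(op2)=4 < inv(op3)=5

after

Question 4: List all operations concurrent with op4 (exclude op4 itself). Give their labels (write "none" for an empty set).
concurrent with op4 ([6,9]): every op whose interval crosses 6..9
op1 [1,2]: before
op2 [3,4]: before
op3 [5,10]: concurrent
op5 [7,8]: concurrent

op3, op5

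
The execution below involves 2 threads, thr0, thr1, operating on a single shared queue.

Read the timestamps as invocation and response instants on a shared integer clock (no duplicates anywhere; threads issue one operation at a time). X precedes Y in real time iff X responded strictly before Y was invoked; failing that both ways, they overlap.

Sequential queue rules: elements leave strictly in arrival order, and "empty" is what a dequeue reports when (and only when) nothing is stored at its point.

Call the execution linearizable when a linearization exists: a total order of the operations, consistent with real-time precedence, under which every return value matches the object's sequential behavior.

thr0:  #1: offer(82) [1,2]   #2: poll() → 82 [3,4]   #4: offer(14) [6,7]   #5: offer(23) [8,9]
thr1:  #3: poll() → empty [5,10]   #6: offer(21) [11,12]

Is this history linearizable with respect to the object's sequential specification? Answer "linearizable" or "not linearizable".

linearizable

one valid linearization: #1, #2, #3, #4, #5, #6
1. #1 offer(82), leaving queue <82>
2. #2 poll() → 82, leaving queue <>
3. #3 poll() → empty, leaving queue <>
4. #4 offer(14), leaving queue <14>
5. #5 offer(23), leaving queue <14,23>
6. #6 offer(21), leaving queue <14,23,21>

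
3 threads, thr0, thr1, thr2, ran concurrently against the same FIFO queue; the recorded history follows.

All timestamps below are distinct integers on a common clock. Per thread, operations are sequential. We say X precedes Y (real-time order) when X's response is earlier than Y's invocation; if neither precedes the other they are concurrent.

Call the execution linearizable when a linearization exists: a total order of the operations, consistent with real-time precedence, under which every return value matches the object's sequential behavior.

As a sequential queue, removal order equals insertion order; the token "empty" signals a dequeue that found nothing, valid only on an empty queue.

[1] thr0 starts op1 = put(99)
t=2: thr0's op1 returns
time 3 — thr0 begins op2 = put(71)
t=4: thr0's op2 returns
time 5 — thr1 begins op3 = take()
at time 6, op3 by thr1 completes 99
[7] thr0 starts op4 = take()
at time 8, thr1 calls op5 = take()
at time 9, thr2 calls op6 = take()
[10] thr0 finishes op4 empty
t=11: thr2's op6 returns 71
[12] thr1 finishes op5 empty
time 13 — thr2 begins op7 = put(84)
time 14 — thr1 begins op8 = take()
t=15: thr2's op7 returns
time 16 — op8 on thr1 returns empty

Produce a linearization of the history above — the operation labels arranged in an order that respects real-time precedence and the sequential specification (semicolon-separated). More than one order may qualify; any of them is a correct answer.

after step 1 (op1 put(99)): queue <99>
after step 2 (op2 put(71)): queue <99,71>
after step 3 (op3 take() → 99): queue <71>
after step 4 (op6 take() → 71): queue <>
after step 5 (op4 take() → empty): queue <>
after step 6 (op5 take() → empty): queue <>
after step 7 (op8 take() → empty): queue <>
after step 8 (op7 put(84)): queue <84>

op1; op2; op3; op6; op4; op5; op8; op7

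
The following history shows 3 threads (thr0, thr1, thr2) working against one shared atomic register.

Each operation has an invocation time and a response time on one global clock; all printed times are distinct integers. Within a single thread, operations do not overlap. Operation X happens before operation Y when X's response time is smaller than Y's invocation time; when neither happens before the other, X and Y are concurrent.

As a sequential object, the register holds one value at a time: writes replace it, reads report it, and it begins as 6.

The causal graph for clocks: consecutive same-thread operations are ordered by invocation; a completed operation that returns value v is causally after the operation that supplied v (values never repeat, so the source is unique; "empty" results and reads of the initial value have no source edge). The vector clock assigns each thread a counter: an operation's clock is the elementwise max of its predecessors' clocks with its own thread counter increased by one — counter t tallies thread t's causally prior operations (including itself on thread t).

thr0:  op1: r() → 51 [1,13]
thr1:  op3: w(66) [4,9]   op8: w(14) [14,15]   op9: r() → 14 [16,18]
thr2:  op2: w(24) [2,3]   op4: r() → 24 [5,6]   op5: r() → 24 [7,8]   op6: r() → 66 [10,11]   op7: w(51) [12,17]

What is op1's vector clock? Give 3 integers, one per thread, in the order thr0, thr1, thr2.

op2, invoked 2, has no incoming edges; only thr2's bump applies → (0, 0, 1)
op3, invoked 4, has no incoming edges; only thr1's bump applies → (0, 1, 0)
op4, invoked 5, takes VC(op2)=(0, 0, 1) under max, adds 1 for thr2 → (0, 0, 2)
op8, invoked 14, takes VC(op3)=(0, 1, 0) under max, adds 1 for thr1 → (0, 2, 0)
op5, invoked 7, takes VC(op2)=(0, 0, 1), VC(op4)=(0, 0, 2) under max, adds 1 for thr2 → (0, 0, 3)
op9, invoked 16, takes VC(op8)=(0, 2, 0) under max, adds 1 for thr1 → (0, 3, 0)
op6, invoked 10, takes VC(op3)=(0, 1, 0), VC(op5)=(0, 0, 3) under max, adds 1 for thr2 → (0, 1, 4)
op7, invoked 12, takes VC(op6)=(0, 1, 4) under max, adds 1 for thr2 → (0, 1, 5)
op1, invoked 1, takes VC(op7)=(0, 1, 5) under max, adds 1 for thr0 → (1, 1, 5)
target: VC(op1) = (1, 1, 5)

(1, 1, 5)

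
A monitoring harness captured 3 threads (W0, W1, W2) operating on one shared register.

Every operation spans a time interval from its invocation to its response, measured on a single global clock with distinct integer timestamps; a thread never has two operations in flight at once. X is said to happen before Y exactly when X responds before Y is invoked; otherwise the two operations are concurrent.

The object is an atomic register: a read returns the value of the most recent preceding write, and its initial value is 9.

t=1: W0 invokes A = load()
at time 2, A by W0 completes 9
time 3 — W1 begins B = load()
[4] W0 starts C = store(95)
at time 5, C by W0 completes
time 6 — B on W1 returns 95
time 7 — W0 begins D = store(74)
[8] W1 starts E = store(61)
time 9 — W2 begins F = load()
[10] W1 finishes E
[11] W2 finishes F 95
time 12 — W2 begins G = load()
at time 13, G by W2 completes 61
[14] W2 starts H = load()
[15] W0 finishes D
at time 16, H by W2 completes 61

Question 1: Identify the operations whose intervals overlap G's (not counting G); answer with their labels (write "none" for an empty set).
Answer: D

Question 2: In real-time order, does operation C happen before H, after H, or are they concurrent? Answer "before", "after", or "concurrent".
Answer: before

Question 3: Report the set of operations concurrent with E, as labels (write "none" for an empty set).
Answer: D, F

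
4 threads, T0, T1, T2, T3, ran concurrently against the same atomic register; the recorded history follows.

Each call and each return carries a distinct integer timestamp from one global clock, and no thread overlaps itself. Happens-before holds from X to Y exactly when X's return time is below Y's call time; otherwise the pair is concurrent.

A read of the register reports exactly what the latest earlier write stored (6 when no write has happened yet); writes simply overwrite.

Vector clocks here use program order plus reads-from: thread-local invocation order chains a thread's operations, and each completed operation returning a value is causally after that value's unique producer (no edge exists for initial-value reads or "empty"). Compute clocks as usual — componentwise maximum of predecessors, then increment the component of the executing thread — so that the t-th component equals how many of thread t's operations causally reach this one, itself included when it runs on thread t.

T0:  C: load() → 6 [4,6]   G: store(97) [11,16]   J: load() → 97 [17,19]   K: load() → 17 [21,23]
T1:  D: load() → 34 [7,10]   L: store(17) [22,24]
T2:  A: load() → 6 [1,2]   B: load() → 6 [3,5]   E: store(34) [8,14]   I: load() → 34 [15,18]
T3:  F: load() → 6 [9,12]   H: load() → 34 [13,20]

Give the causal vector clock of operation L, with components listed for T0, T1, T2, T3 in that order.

(0, 2, 3, 0)

invoked at 9, F has no predecessors; its own T3 bump gives (0, 0, 0, 1)
invoked at 1, A has no predecessors; its own T2 bump gives (0, 0, 1, 0)
invoked at 4, C has no predecessors; its own T0 bump gives (1, 0, 0, 0)
merge at B (invoked 3): VC(A)=(0, 0, 1, 0), own-thread bump on T2 → (0, 0, 2, 0)
merge at G (invoked 11): VC(C)=(1, 0, 0, 0), own-thread bump on T0 → (2, 0, 0, 0)
merge at E (invoked 8): VC(B)=(0, 0, 2, 0), own-thread bump on T2 → (0, 0, 3, 0)
merge at J (invoked 17): VC(G)=(2, 0, 0, 0), own-thread bump on T0 → (3, 0, 0, 0)
merge at I (invoked 15): VC(E)=(0, 0, 3, 0), own-thread bump on T2 → (0, 0, 4, 0)
merge at D (invoked 7): VC(E)=(0, 0, 3, 0), own-thread bump on T1 → (0, 1, 3, 0)
merge at H (invoked 13): VC(E)=(0, 0, 3, 0), VC(F)=(0, 0, 0, 1), own-thread bump on T3 → (0, 0, 3, 2)
merge at L (invoked 22): VC(D)=(0, 1, 3, 0), own-thread bump on T1 → (0, 2, 3, 0)
merge at K (invoked 21): VC(J)=(3, 0, 0, 0), VC(L)=(0, 2, 3, 0), own-thread bump on T0 → (4, 2, 3, 0)
target: VC(L) = (0, 2, 3, 0)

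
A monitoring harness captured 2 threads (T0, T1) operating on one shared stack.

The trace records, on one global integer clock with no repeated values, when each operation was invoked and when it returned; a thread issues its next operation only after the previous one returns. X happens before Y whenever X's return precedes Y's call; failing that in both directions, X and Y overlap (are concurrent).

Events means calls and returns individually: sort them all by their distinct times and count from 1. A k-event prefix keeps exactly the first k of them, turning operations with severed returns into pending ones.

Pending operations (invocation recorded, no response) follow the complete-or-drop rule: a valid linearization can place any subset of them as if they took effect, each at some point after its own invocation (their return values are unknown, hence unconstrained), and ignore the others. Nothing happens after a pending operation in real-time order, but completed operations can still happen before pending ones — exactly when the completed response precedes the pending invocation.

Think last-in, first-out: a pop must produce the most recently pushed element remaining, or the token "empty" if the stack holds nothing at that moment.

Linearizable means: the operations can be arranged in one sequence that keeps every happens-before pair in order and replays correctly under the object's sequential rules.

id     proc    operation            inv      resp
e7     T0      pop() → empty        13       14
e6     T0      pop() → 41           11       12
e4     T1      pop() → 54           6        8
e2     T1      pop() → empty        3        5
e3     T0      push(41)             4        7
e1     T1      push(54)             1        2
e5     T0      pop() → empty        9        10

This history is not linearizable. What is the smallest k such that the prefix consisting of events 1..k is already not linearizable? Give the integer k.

one valid order for events 1..4 is e1:
step 1: e1 push(54) — stack <54>
adding event 5 (e2 responds at 5) leaves no legal real-time order
completion choices over the 1 pending operation (e3) were checked; none helps
sample order e1, e2 (pending dropped) stalls at step 2 — e2 pop() → empty has no legal effect

5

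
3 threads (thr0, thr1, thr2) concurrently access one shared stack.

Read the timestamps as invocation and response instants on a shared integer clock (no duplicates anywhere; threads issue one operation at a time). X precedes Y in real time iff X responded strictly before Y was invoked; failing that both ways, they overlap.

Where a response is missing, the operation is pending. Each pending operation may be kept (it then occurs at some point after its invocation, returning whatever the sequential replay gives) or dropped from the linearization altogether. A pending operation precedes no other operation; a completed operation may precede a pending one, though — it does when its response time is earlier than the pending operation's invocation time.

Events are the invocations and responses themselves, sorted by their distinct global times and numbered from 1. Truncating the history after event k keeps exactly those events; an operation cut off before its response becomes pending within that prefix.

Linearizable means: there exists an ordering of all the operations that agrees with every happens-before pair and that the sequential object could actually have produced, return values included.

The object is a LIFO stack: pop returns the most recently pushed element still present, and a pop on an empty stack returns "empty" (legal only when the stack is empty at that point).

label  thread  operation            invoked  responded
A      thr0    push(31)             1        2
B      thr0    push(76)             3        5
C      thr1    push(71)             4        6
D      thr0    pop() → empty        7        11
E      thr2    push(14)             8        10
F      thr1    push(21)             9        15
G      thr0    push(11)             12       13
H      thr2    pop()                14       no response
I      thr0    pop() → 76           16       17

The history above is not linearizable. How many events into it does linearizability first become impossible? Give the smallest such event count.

a valid linearization of events 1..10 exists, for instance A, B, C, D, E:
step 1: A push(31) — stack <31>
step 2: B push(76) — stack <31,76>
step 3: C push(71) — stack <31,76,71>
step 4: D pop() (pending, included) — stack <31,76>
step 5: E push(14) — stack <31,76,14>
at event 11 (D's time-11 response) nothing linearizes any more
including or dropping the 1 pending operation (F) in any combination fails
one such order, A, B, C, D, E (pending dropped), breaks at step 4 where D pop() → empty is illegal
one such order, A, B, C, E, D (pending dropped), breaks at step 5 where D pop() → empty is illegal

11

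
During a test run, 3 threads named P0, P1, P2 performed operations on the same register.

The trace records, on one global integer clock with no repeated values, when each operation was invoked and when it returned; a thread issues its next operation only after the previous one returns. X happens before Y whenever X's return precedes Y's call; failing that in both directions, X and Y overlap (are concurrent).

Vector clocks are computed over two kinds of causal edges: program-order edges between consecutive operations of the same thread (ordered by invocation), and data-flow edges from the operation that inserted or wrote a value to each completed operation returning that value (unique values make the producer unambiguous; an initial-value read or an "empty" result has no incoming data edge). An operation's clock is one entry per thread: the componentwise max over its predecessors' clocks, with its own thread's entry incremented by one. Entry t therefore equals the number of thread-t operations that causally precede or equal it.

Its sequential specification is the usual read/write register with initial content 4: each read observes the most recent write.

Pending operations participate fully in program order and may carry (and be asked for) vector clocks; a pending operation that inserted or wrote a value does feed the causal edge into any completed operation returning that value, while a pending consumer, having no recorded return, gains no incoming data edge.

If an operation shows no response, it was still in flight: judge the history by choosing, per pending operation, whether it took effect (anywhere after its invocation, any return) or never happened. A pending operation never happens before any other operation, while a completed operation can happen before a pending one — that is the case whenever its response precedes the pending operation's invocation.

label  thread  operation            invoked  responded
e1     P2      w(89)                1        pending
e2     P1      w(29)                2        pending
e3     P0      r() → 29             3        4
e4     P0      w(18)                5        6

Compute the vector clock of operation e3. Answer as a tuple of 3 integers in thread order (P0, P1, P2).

(1, 1, 0)

no predecessors for e1 (invoked 1): P2 increments from zero → (0, 0, 1)
no predecessors for e2 (invoked 2): P1 increments from zero → (0, 1, 0)
from VC(e2)=(0, 1, 0), e3 (invoked 3) maxes components and bumps P0 → (1, 1, 0)
from VC(e3)=(1, 1, 0), e4 (invoked 5) maxes components and bumps P0 → (2, 1, 0)
target: VC(e3) = (1, 1, 0)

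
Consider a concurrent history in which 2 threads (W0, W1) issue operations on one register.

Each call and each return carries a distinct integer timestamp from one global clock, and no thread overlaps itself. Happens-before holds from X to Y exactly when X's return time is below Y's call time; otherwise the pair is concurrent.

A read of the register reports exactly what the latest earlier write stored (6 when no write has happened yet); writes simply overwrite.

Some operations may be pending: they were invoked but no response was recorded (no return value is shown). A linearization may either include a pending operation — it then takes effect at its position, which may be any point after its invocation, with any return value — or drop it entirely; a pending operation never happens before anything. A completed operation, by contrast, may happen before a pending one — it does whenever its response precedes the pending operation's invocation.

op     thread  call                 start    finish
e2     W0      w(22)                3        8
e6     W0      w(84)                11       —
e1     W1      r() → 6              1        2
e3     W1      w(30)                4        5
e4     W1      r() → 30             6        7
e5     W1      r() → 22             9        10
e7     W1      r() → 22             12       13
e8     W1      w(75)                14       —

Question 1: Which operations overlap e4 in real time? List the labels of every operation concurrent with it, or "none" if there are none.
concurrent with e4 ([6,7]): every op whose interval crosses 6..7
e1 [1,2]: before
e2 [3,8]: concurrent
e3 [4,5]: before
e5 [9,10]: after
e6 [11,…): after
e7 [12,13]: after
e8 [14,…): after

e2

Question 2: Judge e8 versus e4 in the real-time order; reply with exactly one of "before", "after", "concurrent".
e8 spans [14,…), e4 spans [6,7]
resp(e4)=7 < inv(e8)=14

after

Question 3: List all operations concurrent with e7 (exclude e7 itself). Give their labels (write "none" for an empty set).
e7 spans [12,13]: anything still running between times 12 and 13 counts as concurrent
e1 [1,2]: before
e2 [3,8]: before
e3 [4,5]: before
e4 [6,7]: before
e5 [9,10]: before
e6 [11,…): concurrent
e8 [14,…): after

e6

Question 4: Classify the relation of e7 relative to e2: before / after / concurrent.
e7 spans [12,13], e2 spans [3,8]
resp(e2)=8 < inv(e7)=12

after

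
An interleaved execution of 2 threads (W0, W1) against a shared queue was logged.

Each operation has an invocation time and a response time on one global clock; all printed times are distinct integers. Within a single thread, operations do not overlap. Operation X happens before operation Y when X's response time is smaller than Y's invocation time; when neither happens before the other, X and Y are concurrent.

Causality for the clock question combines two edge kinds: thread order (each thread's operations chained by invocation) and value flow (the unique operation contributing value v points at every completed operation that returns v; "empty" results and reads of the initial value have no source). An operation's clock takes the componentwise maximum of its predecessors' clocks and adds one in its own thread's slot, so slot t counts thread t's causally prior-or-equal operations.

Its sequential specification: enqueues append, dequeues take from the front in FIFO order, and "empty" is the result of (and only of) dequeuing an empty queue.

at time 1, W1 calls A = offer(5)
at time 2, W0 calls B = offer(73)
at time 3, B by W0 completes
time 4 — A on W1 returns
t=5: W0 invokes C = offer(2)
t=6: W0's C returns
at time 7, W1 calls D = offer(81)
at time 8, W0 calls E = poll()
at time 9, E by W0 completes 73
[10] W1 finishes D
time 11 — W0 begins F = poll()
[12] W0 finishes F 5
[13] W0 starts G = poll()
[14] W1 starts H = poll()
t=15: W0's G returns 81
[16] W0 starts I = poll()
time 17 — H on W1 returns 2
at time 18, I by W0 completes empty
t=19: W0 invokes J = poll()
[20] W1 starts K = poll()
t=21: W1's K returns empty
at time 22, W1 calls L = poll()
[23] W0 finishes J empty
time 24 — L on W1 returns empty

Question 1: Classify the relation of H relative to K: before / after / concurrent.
H spans [14,17], K spans [20,21]
resp(H)=17 < inv(K)=20

before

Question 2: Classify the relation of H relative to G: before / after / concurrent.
H spans [14,17], G spans [13,15]
the intervals overlap in both directions

concurrent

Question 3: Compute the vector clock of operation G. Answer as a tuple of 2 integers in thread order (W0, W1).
A, invoked 1, has no incoming edges; only W1's bump applies → (0, 1)
B, invoked 2, has no incoming edges; only W0's bump applies → (1, 0)
invoked at 7, D merges VC(A)=(0, 1) and bumps W1's slot → (0, 2)
invoked at 5, C merges VC(B)=(1, 0) and bumps W0's slot → (2, 0)
invoked at 8, E merges VC(B)=(1, 0), VC(C)=(2, 0) and bumps W0's slot → (3, 0)
invoked at 14, H merges VC(C)=(2, 0), VC(D)=(0, 2) and bumps W1's slot → (2, 3)
invoked at 11, F merges VC(A)=(0, 1), VC(E)=(3, 0) and bumps W0's slot → (4, 1)
invoked at 20, K merges VC(H)=(2, 3) and bumps W1's slot → (2, 4)
invoked at 22, L merges VC(K)=(2, 4) and bumps W1's slot → (2, 5)
invoked at 13, G merges VC(D)=(0, 2), VC(F)=(4, 1) and bumps W0's slot → (5, 2)
invoked at 16, I merges VC(G)=(5, 2) and bumps W0's slot → (6, 2)
invoked at 19, J merges VC(I)=(6, 2) and bumps W0's slot → (7, 2)
target: VC(G) = (5, 2)

(5, 2)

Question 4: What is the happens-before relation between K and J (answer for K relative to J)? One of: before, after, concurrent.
K spans [20,21], J spans [19,23]
the intervals overlap in both directions

concurrent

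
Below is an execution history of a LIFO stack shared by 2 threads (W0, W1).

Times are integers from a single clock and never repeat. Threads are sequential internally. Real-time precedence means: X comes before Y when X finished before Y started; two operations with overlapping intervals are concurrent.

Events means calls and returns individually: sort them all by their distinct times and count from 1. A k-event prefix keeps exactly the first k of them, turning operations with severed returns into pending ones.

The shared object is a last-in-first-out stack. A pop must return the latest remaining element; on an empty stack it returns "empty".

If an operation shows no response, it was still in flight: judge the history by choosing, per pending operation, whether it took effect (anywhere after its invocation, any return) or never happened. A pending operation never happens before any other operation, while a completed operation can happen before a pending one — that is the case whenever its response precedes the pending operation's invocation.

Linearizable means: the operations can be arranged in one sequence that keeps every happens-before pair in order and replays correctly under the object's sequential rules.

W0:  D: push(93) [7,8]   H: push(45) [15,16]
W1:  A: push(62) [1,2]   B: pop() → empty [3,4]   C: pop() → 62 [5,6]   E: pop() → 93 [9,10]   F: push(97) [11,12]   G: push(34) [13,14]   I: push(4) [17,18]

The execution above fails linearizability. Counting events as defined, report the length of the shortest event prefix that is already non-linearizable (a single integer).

events 1..3 are linearizable, e.g. via A:
1. A push(62), leaving stack <62>
at event 4 (B's time-4 response) nothing linearizes any more
take A, B: step 2 already fails, because B pop() → empty cannot occur there

4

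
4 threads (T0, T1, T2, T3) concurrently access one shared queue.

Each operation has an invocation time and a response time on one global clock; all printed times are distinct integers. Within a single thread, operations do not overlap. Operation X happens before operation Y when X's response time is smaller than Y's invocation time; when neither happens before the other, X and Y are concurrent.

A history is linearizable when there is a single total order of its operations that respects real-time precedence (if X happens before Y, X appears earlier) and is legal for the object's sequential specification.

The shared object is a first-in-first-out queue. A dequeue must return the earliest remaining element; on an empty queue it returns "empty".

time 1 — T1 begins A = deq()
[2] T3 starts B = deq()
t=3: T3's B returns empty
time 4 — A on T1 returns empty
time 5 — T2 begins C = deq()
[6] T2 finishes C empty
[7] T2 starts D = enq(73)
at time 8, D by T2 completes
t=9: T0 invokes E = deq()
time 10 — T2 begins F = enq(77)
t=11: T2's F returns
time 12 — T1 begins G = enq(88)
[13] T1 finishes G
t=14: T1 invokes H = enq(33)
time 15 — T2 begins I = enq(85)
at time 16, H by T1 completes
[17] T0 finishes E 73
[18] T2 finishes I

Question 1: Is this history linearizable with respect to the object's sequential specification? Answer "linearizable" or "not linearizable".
linearizable

witness order: A, B, C, D, E, F, G, H, I
1. A deq() → empty, leaving queue <>
2. B deq() → empty, leaving queue <>
3. C deq() → empty, leaving queue <>
4. D enq(73), leaving queue <73>
5. E deq() → 73, leaving queue <>
6. F enq(77), leaving queue <77>
7. G enq(88), leaving queue <77,88>
8. H enq(33), leaving queue <77,88,33>
9. I enq(85), leaving queue <77,88,33,85>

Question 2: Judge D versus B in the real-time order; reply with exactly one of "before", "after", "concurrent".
Answer: after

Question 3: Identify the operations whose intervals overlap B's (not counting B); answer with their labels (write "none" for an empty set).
Answer: A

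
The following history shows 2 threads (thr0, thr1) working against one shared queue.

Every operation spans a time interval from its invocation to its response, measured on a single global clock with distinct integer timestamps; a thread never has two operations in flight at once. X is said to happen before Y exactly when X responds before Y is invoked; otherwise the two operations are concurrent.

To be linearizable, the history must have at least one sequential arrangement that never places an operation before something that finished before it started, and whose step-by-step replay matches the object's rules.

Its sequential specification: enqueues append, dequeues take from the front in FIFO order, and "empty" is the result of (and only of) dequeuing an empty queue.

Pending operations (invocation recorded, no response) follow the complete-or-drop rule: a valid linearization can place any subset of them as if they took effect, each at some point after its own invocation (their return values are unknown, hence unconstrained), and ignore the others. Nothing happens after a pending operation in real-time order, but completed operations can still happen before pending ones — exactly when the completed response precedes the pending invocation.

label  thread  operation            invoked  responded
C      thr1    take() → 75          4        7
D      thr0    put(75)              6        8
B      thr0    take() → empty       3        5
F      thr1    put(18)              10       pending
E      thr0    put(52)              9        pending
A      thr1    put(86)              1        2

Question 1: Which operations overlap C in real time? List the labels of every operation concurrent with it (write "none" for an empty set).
Answer: B, D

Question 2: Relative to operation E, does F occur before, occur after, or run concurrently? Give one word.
Answer: concurrent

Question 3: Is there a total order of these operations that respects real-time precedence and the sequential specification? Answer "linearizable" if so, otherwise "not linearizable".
not linearizable

the violation lands at event 7, C's response at time 7: events 1..6 linearize, events 1..7 do not
every one of the 2 real-time-consistent orders over 3 completed queue ops fails the sequential spec
including or dropping the 1 pending operation (D) in any combination fails
one such order, A, B, C (pending dropped), breaks at step 2 where B take() → empty is illegal
one such order, A, C, B (pending dropped), breaks at step 2 where C take() → 75 is illegal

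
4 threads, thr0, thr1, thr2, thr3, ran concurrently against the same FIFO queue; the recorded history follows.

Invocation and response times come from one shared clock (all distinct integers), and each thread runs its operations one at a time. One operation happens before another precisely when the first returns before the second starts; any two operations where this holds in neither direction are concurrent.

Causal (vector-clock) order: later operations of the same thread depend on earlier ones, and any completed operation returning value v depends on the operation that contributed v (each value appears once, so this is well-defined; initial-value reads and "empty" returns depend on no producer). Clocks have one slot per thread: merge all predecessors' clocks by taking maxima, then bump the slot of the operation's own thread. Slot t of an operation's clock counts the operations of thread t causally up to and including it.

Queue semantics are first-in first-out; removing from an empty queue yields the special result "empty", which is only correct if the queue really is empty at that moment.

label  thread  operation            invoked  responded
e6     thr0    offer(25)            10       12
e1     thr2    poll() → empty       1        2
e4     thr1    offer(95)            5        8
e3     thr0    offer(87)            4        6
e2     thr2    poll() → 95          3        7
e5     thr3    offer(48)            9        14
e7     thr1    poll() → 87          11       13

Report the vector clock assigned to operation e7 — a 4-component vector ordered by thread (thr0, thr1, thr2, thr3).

e5 (invocation 9): nothing precedes it; thr3's component alone gives (0, 0, 0, 1)
e1 (invocation 1): nothing precedes it; thr2's component alone gives (0, 0, 1, 0)
e4 (invocation 5): nothing precedes it; thr1's component alone gives (0, 1, 0, 0)
e3 (invocation 4): nothing precedes it; thr0's component alone gives (1, 0, 0, 0)
e6, invoked 10, takes VC(e3)=(1, 0, 0, 0) under max, adds 1 for thr0 → (2, 0, 0, 0)
e2, invoked 3, takes VC(e1)=(0, 0, 1, 0), VC(e4)=(0, 1, 0, 0) under max, adds 1 for thr2 → (0, 1, 2, 0)
e7, invoked 11, takes VC(e3)=(1, 0, 0, 0), VC(e4)=(0, 1, 0, 0) under max, adds 1 for thr1 → (1, 2, 0, 0)
target: VC(e7) = (1, 2, 0, 0)

(1, 2, 0, 0)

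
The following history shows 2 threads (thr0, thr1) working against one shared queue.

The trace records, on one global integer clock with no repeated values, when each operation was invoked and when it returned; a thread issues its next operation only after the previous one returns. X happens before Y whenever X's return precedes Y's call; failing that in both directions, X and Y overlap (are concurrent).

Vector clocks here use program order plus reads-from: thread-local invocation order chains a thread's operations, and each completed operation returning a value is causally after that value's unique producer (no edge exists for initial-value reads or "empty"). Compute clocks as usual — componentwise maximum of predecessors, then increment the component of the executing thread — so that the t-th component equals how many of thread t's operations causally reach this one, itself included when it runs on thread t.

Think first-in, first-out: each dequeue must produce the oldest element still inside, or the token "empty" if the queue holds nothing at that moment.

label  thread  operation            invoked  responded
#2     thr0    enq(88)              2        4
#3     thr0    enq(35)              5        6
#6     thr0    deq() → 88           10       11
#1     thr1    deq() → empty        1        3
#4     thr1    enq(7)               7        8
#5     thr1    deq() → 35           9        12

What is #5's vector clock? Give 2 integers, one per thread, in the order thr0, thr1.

no predecessors for #1 (invoked 1): thr1 increments from zero → (0, 1)
no predecessors for #2 (invoked 2): thr0 increments from zero → (1, 0)
VC(#4, invoked at 7): max of VC(#1)=(0, 1), then +1 on thread thr1 → (0, 2)
VC(#3, invoked at 5): max of VC(#2)=(1, 0), then +1 on thread thr0 → (2, 0)
VC(#6, invoked at 10): max of VC(#2)=(1, 0), VC(#3)=(2, 0), then +1 on thread thr0 → (3, 0)
VC(#5, invoked at 9): max of VC(#3)=(2, 0), VC(#4)=(0, 2), then +1 on thread thr1 → (2, 3)
target: VC(#5) = (2, 3)

(2, 3)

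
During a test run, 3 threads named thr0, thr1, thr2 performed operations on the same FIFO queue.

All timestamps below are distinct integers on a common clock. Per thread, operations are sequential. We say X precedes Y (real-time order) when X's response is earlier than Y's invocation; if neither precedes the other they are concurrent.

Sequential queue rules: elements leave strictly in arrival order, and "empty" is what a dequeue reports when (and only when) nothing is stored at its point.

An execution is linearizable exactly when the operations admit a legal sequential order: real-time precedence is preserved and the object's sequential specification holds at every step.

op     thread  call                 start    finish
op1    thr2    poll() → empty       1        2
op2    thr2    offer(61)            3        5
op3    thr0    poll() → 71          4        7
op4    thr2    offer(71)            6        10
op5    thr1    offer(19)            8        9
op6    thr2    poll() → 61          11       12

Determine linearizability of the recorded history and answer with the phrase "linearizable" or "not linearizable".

cut after 6 events: linearizable; cut after 7 events (op3 responds, time 7): not linearizable
every one of the 2 real-time-consistent orders over 3 completed FIFO queue ops fails the sequential spec
including or dropping the 1 pending operation (op4) in any combination fails
take op1, op2, op3 (pending dropped): step 3 already fails, because op3 poll() → 71 cannot occur there
take op1, op3, op2 (pending dropped): step 2 already fails, because op3 poll() → 71 cannot occur there

not linearizable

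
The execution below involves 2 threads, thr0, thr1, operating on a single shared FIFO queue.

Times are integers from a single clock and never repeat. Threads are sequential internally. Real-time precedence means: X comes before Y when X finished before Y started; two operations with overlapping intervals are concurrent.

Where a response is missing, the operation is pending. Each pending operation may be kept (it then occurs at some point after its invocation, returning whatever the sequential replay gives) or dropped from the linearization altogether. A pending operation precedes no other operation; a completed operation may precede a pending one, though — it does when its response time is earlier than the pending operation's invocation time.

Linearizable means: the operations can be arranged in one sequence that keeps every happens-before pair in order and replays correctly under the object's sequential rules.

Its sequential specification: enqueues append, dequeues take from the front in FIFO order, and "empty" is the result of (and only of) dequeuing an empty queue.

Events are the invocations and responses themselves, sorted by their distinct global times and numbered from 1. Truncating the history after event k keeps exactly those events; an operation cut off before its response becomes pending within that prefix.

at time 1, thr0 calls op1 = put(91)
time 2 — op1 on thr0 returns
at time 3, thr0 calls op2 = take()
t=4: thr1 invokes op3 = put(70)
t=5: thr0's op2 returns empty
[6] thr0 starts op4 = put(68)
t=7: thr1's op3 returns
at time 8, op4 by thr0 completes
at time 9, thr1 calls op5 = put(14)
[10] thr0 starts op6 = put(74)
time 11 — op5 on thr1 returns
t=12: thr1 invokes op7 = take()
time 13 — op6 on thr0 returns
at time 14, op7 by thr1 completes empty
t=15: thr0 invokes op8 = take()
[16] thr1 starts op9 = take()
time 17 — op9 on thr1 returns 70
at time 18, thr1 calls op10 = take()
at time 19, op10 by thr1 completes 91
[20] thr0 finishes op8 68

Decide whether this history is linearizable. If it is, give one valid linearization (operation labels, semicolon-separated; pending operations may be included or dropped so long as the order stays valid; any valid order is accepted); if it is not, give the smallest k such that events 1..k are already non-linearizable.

cut after 4 events: linearizable; cut after 5 events (op2 responds, time 5): not linearizable
a single order respects real time; the 2 completed FIFO queue operations fail replay along it
include/drop combinations of the 1 pending operation (op3) were all tried; none helps
sample order op1, op2 (pending dropped) stalls at step 2 — op2 take() → empty has no legal effect

not linearizable — minimal violating prefix: 5 events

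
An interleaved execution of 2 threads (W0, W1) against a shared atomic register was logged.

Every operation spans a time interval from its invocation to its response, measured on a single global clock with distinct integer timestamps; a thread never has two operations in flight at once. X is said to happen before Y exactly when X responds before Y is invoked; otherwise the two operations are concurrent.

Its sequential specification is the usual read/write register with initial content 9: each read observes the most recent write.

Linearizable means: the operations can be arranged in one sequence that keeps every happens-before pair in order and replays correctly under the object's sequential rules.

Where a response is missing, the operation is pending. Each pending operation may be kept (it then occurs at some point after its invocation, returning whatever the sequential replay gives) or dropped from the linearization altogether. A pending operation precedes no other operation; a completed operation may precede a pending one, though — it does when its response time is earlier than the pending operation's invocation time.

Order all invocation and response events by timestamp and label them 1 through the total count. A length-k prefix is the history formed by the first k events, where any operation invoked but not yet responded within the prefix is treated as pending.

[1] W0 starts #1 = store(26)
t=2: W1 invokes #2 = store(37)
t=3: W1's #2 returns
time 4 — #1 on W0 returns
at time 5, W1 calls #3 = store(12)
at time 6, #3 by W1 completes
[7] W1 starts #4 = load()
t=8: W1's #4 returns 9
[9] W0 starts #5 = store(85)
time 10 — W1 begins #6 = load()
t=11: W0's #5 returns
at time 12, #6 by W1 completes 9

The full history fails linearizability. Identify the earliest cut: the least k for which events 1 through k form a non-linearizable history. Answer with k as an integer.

events 1..7 are linearizable, e.g. via #1, #2, #3:
step 1: #1 store(26) — value 26
step 2: #2 store(37) — value 37
step 3: #3 store(12) — value 12
at event 8 (#4's time-8 response) nothing linearizes any more
sample order #1, #2, #3, #4 stalls at step 4 — #4 load() → 9 has no legal effect
sample order #2, #1, #3, #4 stalls at step 4 — #4 load() → 9 has no legal effect

8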